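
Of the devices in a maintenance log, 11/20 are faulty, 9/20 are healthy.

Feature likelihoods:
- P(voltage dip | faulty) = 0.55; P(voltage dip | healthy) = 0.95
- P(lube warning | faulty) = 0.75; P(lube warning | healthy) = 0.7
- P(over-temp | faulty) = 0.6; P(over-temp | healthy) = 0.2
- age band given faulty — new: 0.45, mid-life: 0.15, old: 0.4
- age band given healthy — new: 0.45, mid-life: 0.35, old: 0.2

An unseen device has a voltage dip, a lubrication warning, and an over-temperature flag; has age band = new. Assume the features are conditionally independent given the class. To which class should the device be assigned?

faulty: 0.55 × 0.55 × 0.75 × 0.6 × 0.45 = 0.06125625
healthy: 0.45 × 0.95 × 0.7 × 0.2 × 0.45 = 0.0269325
Highest score → faulty.

faulty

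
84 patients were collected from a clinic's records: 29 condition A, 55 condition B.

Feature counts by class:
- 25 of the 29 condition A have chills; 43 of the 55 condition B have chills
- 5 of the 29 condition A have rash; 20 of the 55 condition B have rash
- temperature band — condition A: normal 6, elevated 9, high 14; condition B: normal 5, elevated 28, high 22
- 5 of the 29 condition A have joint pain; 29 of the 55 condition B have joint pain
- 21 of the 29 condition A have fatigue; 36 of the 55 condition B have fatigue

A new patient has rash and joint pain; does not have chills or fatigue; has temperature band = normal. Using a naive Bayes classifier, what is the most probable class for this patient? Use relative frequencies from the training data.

condition A: (29/84) × (4/29) × (5/29) × (6/29) × (5/29) × (8/29) ≈ 0.0000807923
condition B: (55/84) × (12/55) × (20/55) × (5/55) × (29/55) × (19/55) ≈ 0.000860207
Highest score → condition B.

condition B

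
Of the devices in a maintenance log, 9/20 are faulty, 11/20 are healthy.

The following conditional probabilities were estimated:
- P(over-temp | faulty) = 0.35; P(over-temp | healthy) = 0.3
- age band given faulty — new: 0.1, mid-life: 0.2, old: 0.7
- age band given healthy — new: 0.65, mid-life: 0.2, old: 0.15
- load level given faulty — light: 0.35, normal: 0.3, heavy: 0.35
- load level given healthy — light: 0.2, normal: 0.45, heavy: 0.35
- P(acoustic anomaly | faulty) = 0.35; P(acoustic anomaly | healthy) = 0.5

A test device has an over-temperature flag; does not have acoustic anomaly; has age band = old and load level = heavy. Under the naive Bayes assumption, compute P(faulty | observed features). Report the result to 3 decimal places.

0.853

faulty: 0.45 × 0.35 × 0.7 × 0.35 × (1−0.35) = 0.025081875
healthy: 0.55 × 0.3 × 0.15 × 0.35 × (1−0.5) = 0.00433125
P(faulty | x) = 0.025081875 / 0.029413125 ≈ 0.853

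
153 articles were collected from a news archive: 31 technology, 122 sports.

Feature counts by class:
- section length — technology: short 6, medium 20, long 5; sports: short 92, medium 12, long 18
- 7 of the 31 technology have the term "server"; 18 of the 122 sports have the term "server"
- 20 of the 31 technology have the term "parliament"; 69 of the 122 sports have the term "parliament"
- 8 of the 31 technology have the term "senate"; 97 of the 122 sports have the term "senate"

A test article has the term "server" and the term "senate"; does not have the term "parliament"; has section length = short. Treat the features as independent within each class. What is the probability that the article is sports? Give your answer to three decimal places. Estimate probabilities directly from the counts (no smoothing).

technology: (31/153) × (6/31) × (7/31) × (11/31) × (8/31) ≈ 0.000810878
sports: (122/153) × (92/122) × (18/122) × (53/122) × (97/122) ≈ 0.0306434
P(sports | x) = 0.0306434 / 0.031454278 ≈ 0.974

0.974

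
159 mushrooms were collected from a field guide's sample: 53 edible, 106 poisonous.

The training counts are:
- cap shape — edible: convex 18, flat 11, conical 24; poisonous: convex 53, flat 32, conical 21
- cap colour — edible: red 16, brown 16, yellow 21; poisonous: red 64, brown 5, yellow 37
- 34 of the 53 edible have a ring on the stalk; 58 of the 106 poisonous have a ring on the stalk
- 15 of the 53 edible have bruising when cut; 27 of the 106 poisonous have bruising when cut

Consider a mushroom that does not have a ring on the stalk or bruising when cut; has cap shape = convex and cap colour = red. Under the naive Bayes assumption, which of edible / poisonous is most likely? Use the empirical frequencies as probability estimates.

poisonous

edible: (53/159) × (18/53) × (16/53) × (19/53) × (38/53) ≈ 0.00878426
poisonous: (106/159) × (53/106) × (64/106) × (48/106) × (79/106) ≈ 0.0679218
Highest score → poisonous.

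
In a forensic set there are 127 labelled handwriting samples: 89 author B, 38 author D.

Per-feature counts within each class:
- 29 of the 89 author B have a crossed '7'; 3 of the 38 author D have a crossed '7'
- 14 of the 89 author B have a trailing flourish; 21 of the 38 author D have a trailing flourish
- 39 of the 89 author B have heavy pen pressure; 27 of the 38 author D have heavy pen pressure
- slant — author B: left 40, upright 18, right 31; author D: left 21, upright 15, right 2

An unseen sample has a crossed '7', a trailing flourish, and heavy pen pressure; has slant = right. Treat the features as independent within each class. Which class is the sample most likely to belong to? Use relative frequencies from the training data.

author B

author B: (89/127) × (29/89) × (14/89) × (39/89) × (31/89) ≈ 0.0054825
author D: (38/127) × (3/38) × (21/38) × (27/38) × (2/38) ≈ 0.00048818
Highest score → author B.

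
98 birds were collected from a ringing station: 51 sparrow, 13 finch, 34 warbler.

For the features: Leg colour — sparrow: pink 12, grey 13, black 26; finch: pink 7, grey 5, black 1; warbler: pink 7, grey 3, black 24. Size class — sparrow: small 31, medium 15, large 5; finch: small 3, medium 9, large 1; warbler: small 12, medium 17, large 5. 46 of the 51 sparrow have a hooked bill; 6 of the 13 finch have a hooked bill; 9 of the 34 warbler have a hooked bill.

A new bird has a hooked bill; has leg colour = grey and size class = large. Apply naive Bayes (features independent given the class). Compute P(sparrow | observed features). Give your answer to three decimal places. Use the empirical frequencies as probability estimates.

0.796

sparrow: (51/98) × (13/51) × (5/51) × (46/51) ≈ 0.0117302
finch: (13/98) × (5/13) × (1/13) × (6/13) ≈ 0.00181138
warbler: (34/98) × (3/34) × (5/34) × (9/34) ≈ 0.00119165
P(sparrow | x) = 0.0117302 / 0.01473323 ≈ 0.796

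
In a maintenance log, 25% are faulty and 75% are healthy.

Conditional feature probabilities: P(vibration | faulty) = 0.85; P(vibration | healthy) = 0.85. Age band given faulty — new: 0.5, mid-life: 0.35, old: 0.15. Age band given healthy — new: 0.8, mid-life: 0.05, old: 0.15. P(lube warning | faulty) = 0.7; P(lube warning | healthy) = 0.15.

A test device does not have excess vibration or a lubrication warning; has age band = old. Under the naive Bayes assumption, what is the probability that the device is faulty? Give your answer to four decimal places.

faulty: 0.25 × (1−0.85) × 0.15 × (1−0.7) = 0.0016875
healthy: 0.75 × (1−0.85) × 0.15 × (1−0.15) = 0.01434375
P(faulty | x) = 0.0016875 / 0.01603125 ≈ 0.1053

0.1053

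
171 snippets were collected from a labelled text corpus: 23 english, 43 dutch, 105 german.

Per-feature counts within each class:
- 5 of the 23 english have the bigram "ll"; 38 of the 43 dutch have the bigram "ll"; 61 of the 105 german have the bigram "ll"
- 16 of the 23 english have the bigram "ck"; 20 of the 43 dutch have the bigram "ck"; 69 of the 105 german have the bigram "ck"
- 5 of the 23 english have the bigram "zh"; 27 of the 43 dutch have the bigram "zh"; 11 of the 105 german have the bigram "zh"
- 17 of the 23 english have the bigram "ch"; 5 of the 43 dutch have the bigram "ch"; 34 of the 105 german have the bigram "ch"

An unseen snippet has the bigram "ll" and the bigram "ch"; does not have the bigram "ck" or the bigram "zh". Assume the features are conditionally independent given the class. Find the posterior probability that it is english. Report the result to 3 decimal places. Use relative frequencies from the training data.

0.113

english: (23/171) × (5/23) × (7/23) × (18/23) × (17/23) ≈ 0.00514766
dutch: (43/171) × (38/43) × (23/43) × (16/43) × (5/43) ≈ 0.0051428
german: (105/171) × (61/105) × (36/105) × (94/105) × (34/105) ≈ 0.0354548
P(english | x) = 0.00514766 / 0.04574526 ≈ 0.113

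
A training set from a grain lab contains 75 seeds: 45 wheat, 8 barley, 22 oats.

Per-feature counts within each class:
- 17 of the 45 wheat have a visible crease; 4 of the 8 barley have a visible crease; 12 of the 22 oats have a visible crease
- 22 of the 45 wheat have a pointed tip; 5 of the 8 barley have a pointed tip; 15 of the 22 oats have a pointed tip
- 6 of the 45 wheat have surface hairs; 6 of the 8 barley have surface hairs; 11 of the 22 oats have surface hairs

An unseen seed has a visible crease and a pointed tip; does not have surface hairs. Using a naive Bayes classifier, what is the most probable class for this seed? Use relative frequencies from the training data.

wheat

wheat: (45/75) × (17/45) × (22/45) × (39/45) ≈ 0.0960395
barley: (8/75) × (4/8) × (5/8) × (2/8) ≈ 0.00833333
oats: (22/75) × (12/22) × (15/22) × (11/22) ≈ 0.0545455
Highest score → wheat.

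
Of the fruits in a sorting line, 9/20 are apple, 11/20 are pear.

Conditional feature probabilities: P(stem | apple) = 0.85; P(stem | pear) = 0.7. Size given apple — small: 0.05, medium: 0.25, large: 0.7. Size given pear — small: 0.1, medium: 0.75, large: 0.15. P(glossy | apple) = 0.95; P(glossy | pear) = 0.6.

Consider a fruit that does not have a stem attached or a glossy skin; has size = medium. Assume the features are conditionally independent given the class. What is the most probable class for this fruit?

apple: 0.45 × (1−0.85) × 0.25 × (1−0.95) = 0.00084375
pear: 0.55 × (1−0.7) × 0.75 × (1−0.6) = 0.0495
Highest score → pear.

pear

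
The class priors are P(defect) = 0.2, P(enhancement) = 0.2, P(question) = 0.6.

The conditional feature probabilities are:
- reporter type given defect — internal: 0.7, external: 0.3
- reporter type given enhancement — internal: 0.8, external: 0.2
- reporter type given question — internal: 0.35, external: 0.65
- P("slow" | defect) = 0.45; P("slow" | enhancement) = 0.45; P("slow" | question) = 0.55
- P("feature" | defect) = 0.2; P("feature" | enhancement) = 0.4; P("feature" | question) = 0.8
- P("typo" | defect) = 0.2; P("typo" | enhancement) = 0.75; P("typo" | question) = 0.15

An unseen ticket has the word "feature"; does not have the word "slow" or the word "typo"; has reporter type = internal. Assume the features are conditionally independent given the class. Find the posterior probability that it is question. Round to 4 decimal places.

0.7526

defect: 0.2 × 0.7 × (1−0.45) × 0.2 × (1−0.2) = 0.01232
enhancement: 0.2 × 0.8 × (1−0.45) × 0.4 × (1−0.75) = 0.0088
question: 0.6 × 0.35 × (1−0.55) × 0.8 × (1−0.15) = 0.06426
P(question | x) = 0.06426 / 0.08538 ≈ 0.7526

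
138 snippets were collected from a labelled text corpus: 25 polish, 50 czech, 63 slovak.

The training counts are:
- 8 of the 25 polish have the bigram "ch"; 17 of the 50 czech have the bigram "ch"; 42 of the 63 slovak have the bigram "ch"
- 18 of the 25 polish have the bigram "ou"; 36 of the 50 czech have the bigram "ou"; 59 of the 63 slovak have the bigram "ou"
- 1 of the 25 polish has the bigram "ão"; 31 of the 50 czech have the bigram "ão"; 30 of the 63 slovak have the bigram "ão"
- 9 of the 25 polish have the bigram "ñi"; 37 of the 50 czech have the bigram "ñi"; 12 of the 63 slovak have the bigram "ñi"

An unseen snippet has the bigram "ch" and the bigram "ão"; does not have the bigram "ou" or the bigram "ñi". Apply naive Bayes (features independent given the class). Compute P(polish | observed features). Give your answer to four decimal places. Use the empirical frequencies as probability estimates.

0.0310

polish: (25/138) × (8/25) × (7/25) × (1/25) × (16/25) ≈ 0.000415536
czech: (50/138) × (17/50) × (14/50) × (31/50) × (13/50) ≈ 0.00556023
slovak: (63/138) × (42/63) × (4/63) × (30/63) × (51/63) ≈ 0.00744903
P(polish | x) = 0.000415536 / 0.013424796 ≈ 0.0310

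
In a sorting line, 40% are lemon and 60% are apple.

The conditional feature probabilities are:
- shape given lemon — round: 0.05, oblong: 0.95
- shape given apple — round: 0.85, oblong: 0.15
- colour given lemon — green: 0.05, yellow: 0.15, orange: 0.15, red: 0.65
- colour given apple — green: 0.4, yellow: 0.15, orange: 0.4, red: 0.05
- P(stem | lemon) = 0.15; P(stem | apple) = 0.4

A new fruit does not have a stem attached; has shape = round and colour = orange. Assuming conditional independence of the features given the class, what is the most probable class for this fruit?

lemon: 0.4 × 0.05 × 0.15 × (1−0.15) = 0.00255
apple: 0.6 × 0.85 × 0.4 × (1−0.4) = 0.1224
Highest score → apple.

apple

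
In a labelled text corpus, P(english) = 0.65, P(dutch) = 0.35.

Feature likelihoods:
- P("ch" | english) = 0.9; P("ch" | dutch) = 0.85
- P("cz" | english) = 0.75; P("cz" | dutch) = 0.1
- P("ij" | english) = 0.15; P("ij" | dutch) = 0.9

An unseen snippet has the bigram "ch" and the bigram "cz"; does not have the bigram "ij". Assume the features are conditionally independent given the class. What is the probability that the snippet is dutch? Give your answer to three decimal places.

english: 0.65 × 0.9 × 0.75 × (1−0.15) = 0.3729375
dutch: 0.35 × 0.85 × 0.1 × (1−0.9) = 0.002975
P(dutch | x) = 0.002975 / 0.3759125 ≈ 0.008

0.008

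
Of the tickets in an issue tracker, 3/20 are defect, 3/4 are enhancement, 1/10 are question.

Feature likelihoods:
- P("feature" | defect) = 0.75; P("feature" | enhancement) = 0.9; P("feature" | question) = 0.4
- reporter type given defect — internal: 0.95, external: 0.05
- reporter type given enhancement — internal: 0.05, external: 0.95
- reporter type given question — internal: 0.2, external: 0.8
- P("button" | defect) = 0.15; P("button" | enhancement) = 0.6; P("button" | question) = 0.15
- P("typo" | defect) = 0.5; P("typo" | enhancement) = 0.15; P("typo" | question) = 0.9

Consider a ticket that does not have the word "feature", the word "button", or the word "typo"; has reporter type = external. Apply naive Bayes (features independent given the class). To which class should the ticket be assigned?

enhancement

defect: 0.15 × (1−0.75) × 0.05 × (1−0.15) × (1−0.5) = 0.000796875
enhancement: 0.75 × (1−0.9) × 0.95 × (1−0.6) × (1−0.15) = 0.024225
question: 0.1 × (1−0.4) × 0.8 × (1−0.15) × (1−0.9) = 0.00408
Highest score → enhancement.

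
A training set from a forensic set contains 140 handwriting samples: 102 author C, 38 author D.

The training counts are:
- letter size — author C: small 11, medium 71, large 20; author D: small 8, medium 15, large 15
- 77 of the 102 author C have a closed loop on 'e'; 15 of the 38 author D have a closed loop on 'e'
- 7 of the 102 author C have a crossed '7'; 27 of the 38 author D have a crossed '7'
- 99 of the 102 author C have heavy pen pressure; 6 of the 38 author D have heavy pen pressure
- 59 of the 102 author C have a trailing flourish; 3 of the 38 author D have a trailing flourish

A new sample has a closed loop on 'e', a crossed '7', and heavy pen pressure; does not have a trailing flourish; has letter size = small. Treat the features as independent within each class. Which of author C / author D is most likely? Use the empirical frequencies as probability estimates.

author D

author C: (102/140) × (11/102) × (77/102) × (7/102) × (99/102) × (43/102) ≈ 0.00166555
author D: (38/140) × (8/38) × (15/38) × (27/38) × (6/38) × (35/38) ≈ 0.00233078
Highest score → author D.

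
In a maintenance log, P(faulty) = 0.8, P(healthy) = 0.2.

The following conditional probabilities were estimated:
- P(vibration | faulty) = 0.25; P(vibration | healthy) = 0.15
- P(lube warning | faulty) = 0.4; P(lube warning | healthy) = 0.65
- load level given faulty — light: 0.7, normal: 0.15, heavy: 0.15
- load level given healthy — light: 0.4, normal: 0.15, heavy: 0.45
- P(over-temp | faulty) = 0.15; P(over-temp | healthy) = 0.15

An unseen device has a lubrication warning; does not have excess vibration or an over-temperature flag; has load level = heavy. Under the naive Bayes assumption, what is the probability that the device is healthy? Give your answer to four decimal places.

0.5801

faulty: 0.8 × (1−0.25) × 0.4 × 0.15 × (1−0.15) = 0.0306
healthy: 0.2 × (1−0.15) × 0.65 × 0.45 × (1−0.15) = 0.04226625
P(healthy | x) = 0.04226625 / 0.07286625 ≈ 0.5801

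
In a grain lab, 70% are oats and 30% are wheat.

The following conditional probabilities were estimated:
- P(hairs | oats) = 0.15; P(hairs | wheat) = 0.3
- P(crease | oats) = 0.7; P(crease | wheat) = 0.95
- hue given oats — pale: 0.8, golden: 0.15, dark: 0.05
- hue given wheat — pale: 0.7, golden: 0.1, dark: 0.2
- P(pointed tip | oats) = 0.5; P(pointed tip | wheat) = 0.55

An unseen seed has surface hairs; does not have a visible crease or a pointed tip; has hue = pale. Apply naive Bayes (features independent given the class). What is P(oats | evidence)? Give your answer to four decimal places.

0.8989

oats: 0.7 × 0.15 × (1−0.7) × 0.8 × (1−0.5) = 0.0126
wheat: 0.3 × 0.3 × (1−0.95) × 0.7 × (1−0.55) = 0.0014175
P(oats | x) = 0.0126 / 0.0140175 ≈ 0.8989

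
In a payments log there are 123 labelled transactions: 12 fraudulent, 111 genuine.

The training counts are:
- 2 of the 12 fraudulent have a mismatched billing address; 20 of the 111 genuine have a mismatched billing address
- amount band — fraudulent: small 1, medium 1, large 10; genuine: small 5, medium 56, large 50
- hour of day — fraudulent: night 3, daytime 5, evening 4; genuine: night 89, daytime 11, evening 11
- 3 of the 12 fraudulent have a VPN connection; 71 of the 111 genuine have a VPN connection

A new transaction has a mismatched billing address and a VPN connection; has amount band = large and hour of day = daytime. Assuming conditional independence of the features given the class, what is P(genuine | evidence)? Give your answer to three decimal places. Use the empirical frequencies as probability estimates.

0.767

fraudulent: (12/123) × (2/12) × (10/12) × (5/12) × (3/12) ≈ 0.00141147
genuine: (111/123) × (20/111) × (50/111) × (11/111) × (71/111) ≈ 0.00464277
P(genuine | x) = 0.00464277 / 0.00605424 ≈ 0.767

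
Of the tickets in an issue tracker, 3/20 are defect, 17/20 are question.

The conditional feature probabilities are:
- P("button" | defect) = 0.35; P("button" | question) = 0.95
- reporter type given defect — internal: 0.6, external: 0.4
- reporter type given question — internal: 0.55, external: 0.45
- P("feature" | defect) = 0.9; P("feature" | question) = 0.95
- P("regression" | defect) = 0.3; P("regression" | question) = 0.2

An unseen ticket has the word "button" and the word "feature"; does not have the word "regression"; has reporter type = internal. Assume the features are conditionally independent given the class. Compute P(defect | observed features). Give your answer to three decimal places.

defect: 0.15 × 0.35 × 0.6 × 0.9 × (1−0.3) = 0.019845
question: 0.85 × 0.95 × 0.55 × 0.95 × (1−0.2) = 0.337535
P(defect | x) = 0.019845 / 0.35738 ≈ 0.056

0.056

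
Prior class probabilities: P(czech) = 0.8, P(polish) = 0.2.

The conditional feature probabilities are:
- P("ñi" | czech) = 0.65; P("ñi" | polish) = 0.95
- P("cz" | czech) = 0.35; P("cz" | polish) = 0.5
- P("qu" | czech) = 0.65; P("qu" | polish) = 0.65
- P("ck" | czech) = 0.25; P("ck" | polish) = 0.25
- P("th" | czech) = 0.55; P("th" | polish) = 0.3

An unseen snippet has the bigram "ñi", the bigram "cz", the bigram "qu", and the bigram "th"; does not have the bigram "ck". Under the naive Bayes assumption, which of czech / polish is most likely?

czech: 0.8 × 0.65 × 0.35 × 0.65 × (1−0.25) × 0.55 = 0.04879875
polish: 0.2 × 0.95 × 0.5 × 0.65 × (1−0.25) × 0.3 = 0.01389375
Highest score → czech.

czech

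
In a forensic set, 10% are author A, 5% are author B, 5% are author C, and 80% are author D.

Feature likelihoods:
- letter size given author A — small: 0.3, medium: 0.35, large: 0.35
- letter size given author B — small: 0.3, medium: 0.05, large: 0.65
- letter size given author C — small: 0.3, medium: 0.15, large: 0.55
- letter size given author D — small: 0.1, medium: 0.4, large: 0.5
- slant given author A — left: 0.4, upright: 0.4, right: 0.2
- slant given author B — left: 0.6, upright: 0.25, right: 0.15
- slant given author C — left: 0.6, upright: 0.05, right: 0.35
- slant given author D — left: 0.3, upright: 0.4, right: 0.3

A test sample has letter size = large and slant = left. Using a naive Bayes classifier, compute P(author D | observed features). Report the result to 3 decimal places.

0.706

author A: 0.1 × 0.35 × 0.4 = 0.014
author B: 0.05 × 0.65 × 0.6 = 0.0195
author C: 0.05 × 0.55 × 0.6 = 0.0165
author D: 0.8 × 0.5 × 0.3 = 0.12
P(author D | x) = 0.12 / 0.17 ≈ 0.706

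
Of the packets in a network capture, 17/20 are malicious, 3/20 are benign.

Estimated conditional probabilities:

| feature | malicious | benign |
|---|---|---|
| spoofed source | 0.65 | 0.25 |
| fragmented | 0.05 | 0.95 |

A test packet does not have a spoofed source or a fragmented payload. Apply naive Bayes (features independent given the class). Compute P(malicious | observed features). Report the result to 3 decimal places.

0.980

malicious: 0.85 × (1−0.65) × (1−0.05) = 0.282625
benign: 0.15 × (1−0.25) × (1−0.95) = 0.005625
P(malicious | x) = 0.282625 / 0.28825 ≈ 0.980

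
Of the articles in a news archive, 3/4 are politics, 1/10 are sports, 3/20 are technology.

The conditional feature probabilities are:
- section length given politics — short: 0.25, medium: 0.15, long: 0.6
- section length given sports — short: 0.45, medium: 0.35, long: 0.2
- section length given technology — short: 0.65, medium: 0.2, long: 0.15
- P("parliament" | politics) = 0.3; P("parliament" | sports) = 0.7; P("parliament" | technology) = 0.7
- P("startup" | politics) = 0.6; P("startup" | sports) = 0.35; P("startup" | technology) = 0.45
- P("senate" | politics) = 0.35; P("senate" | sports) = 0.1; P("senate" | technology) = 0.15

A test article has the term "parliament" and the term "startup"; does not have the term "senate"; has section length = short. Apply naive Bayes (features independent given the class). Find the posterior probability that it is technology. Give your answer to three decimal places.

0.450

politics: 0.75 × 0.25 × 0.3 × 0.6 × (1−0.35) = 0.0219375
sports: 0.1 × 0.45 × 0.7 × 0.35 × (1−0.1) = 0.0099225
technology: 0.15 × 0.65 × 0.7 × 0.45 × (1−0.15) = 0.026105625
P(technology | x) = 0.026105625 / 0.057965625 ≈ 0.450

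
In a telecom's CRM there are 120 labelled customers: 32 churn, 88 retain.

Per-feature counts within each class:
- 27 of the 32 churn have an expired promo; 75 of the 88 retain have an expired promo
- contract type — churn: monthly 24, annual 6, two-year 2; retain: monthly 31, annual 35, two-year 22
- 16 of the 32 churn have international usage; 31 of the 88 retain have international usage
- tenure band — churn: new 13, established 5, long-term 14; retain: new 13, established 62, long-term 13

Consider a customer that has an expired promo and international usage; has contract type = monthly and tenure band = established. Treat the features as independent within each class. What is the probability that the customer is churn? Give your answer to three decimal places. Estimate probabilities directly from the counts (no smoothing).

0.194

churn: (32/120) × (27/32) × (24/32) × (16/32) × (5/32) = 0.01318359375
retain: (88/120) × (75/88) × (31/88) × (31/88) × (62/88) ≈ 0.0546446
P(churn | x) = 0.01318359375 / 0.06782819375 ≈ 0.194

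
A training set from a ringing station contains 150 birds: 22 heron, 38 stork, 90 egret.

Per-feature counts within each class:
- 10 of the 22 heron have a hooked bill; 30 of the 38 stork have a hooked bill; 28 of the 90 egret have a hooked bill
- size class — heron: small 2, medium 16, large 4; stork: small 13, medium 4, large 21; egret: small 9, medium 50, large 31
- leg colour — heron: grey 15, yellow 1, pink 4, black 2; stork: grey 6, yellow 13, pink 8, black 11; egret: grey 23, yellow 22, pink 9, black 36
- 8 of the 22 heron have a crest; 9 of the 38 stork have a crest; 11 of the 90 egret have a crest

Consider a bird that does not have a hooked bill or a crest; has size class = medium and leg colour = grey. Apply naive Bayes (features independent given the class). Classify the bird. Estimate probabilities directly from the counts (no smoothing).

heron: (22/150) × (12/22) × (16/22) × (15/22) × (14/22) ≈ 0.0252442
stork: (38/150) × (8/38) × (4/38) × (6/38) × (29/38) ≈ 0.000676483
egret: (90/150) × (62/90) × (50/90) × (23/90) × (79/90) ≈ 0.0515107
Highest score → egret.

egret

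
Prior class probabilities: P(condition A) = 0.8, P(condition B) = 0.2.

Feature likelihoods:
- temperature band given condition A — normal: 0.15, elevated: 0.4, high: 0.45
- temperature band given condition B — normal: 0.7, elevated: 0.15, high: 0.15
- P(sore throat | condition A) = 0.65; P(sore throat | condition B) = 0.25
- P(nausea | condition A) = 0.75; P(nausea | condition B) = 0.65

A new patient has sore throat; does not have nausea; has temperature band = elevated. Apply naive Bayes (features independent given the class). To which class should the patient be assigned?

condition A

condition A: 0.8 × 0.4 × 0.65 × (1−0.75) = 0.052
condition B: 0.2 × 0.15 × 0.25 × (1−0.65) = 0.002625
Highest score → condition A.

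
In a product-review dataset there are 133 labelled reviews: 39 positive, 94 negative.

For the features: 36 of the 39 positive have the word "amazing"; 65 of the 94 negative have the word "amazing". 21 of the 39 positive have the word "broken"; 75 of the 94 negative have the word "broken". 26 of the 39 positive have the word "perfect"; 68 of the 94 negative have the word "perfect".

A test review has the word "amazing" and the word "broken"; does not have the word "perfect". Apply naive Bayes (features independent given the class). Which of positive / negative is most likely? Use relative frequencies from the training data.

positive: (39/133) × (36/39) × (21/39) × (13/39) ≈ 0.048583
negative: (94/133) × (65/94) × (75/94) × (26/94) ≈ 0.107855
Highest score → negative.

negative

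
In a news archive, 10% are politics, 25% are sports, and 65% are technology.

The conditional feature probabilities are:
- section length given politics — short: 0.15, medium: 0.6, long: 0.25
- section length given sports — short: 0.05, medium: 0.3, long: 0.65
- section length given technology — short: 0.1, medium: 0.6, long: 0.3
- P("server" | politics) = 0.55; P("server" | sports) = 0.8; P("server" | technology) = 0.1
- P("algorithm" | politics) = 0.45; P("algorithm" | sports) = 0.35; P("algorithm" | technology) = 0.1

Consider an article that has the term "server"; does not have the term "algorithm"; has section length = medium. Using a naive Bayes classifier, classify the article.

sports

politics: 0.1 × 0.6 × 0.55 × (1−0.45) = 0.01815
sports: 0.25 × 0.3 × 0.8 × (1−0.35) = 0.039
technology: 0.65 × 0.6 × 0.1 × (1−0.1) = 0.0351
Highest score → sports.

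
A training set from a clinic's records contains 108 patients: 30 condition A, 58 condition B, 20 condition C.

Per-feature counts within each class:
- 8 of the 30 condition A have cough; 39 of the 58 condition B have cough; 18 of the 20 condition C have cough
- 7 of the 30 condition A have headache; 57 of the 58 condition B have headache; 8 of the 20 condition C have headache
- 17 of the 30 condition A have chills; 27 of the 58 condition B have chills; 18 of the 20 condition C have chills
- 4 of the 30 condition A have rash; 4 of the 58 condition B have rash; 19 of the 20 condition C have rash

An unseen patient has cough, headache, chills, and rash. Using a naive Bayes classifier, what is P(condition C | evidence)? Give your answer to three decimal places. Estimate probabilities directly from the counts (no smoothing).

condition A: (30/108) × (8/30) × (7/30) × (17/30) × (4/30) ≈ 0.0013059
condition B: (58/108) × (39/58) × (57/58) × (27/58) × (4/58) ≈ 0.0113935
condition C: (20/108) × (18/20) × (8/20) × (18/20) × (19/20) = 0.057
P(condition C | x) = 0.057 / 0.0696994 ≈ 0.818

0.818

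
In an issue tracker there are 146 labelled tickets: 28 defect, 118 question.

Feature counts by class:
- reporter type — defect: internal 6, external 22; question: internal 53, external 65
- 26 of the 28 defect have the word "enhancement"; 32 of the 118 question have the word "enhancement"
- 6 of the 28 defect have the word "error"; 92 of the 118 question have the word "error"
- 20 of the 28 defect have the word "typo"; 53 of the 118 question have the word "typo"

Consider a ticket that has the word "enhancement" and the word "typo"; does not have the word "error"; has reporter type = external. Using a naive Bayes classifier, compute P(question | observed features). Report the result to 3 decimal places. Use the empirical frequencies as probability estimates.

0.132

defect: (28/146) × (22/28) × (26/28) × (22/28) × (20/28) ≈ 0.0785275
question: (118/146) × (65/118) × (32/118) × (26/118) × (53/118) ≈ 0.0119485
P(question | x) = 0.0119485 / 0.090476 ≈ 0.132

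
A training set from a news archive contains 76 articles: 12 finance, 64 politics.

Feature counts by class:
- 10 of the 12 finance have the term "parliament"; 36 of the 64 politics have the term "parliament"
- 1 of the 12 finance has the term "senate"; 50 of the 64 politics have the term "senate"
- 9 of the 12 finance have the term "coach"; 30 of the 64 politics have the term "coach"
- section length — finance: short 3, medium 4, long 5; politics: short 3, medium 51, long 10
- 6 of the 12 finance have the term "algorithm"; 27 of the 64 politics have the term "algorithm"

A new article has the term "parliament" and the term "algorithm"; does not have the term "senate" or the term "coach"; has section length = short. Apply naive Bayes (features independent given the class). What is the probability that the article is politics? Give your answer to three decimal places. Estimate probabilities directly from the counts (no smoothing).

0.224

finance: (12/76) × (10/12) × (11/12) × (3/12) × (3/12) × (6/12) ≈ 0.00376919
politics: (64/76) × (36/64) × (14/64) × (34/64) × (3/64) × (27/64) ≈ 0.00108858
P(politics | x) = 0.00108858 / 0.00485777 ≈ 0.224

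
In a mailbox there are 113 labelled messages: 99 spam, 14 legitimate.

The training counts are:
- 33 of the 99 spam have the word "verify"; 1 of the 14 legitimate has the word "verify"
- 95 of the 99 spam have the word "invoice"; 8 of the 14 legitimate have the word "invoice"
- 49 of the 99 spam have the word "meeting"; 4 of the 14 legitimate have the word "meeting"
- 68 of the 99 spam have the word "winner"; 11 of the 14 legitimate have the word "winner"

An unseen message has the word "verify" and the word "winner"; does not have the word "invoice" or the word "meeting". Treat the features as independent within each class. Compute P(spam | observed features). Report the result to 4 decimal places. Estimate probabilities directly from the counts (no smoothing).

0.6579

spam: (99/113) × (33/99) × (4/99) × (50/99) × (68/99) ≈ 0.00409326
legitimate: (14/113) × (1/14) × (6/14) × (10/14) × (11/14) ≈ 0.00212854
P(spam | x) = 0.00409326 / 0.0062218 ≈ 0.6579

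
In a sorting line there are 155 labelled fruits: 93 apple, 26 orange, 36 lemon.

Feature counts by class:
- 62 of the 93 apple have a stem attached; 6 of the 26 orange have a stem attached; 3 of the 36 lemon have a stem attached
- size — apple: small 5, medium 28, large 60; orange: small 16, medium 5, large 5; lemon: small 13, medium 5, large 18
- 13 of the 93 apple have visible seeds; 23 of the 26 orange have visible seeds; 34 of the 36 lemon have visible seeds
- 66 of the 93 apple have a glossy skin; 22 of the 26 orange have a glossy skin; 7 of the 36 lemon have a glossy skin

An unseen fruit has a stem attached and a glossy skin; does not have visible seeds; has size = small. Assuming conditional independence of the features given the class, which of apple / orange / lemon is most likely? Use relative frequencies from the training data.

apple: (93/155) × (62/93) × (5/93) × (80/93) × (66/93) ≈ 0.0131285
orange: (26/155) × (6/26) × (16/26) × (3/26) × (22/26) ≈ 0.00232575
lemon: (36/155) × (3/36) × (13/36) × (2/36) × (7/36) ≈ 0.0000755011
Highest score → apple.

apple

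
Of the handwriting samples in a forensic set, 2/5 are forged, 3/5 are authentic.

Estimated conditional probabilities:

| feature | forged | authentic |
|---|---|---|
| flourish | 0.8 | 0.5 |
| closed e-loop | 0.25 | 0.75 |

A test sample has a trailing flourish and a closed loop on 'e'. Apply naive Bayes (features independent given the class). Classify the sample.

authentic

forged: 0.4 × 0.8 × 0.25 = 0.08
authentic: 0.6 × 0.5 × 0.75 = 0.225
Highest score → authentic.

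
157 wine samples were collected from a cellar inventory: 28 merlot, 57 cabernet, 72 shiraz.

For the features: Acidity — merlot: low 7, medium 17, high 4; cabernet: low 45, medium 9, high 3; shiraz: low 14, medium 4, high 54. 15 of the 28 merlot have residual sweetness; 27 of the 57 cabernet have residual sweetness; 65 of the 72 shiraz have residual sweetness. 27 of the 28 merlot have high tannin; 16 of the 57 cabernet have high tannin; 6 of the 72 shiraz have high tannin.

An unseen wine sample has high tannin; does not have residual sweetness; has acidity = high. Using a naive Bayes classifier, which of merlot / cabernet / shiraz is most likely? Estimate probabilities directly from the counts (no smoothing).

merlot: (28/157) × (4/28) × (13/28) × (27/28) ≈ 0.0114065
cabernet: (57/157) × (3/57) × (30/57) × (16/57) ≈ 0.00282301
shiraz: (72/157) × (54/72) × (7/72) × (6/72) ≈ 0.00278662
Highest score → merlot.

merlot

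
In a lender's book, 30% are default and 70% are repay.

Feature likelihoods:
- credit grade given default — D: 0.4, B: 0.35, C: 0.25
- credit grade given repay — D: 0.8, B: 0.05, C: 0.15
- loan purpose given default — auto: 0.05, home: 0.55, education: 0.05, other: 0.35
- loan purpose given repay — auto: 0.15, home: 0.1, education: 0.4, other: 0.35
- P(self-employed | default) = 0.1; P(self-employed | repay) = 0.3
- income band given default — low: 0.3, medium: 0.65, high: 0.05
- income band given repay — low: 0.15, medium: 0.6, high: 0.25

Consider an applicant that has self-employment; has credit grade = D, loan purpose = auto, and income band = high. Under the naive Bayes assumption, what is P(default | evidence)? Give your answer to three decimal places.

0.005

default: 0.3 × 0.4 × 0.05 × 0.1 × 0.05 = 0.00003
repay: 0.7 × 0.8 × 0.15 × 0.3 × 0.25 = 0.0063
P(default | x) = 0.00003 / 0.00633 ≈ 0.005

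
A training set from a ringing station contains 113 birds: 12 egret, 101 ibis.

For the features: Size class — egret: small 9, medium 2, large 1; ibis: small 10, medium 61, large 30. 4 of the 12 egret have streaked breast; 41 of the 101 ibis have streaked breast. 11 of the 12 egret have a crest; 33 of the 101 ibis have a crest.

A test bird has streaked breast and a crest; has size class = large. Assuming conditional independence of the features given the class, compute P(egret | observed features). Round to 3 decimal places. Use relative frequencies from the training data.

0.071

egret: (12/113) × (1/12) × (4/12) × (11/12) ≈ 0.00270403
ibis: (101/113) × (30/101) × (41/101) × (33/101) ≈ 0.0352126
P(egret | x) = 0.00270403 / 0.03791663 ≈ 0.071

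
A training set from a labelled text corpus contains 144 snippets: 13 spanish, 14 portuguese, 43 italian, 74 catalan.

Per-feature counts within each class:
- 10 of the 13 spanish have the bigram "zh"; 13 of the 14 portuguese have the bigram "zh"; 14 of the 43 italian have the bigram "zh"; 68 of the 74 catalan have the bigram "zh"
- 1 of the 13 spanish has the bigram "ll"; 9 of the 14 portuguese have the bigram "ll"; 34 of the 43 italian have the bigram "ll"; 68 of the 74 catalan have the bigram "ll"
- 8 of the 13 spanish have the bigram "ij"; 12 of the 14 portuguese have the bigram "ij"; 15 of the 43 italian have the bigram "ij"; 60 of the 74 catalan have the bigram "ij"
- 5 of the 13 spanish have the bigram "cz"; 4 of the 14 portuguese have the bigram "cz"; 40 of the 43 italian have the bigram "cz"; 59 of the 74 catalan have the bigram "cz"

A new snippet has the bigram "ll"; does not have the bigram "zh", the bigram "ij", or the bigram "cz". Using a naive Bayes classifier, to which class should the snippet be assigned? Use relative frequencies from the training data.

spanish: (13/144) × (3/13) × (1/13) × (5/13) × (8/13) ≈ 0.000379305
portuguese: (14/144) × (1/14) × (9/14) × (2/14) × (10/14) ≈ 0.000455539
italian: (43/144) × (29/43) × (34/43) × (28/43) × (3/43) ≈ 0.00723416
catalan: (74/144) × (6/74) × (68/74) × (14/74) × (15/74) ≈ 0.00146832
Highest score → italian.

italian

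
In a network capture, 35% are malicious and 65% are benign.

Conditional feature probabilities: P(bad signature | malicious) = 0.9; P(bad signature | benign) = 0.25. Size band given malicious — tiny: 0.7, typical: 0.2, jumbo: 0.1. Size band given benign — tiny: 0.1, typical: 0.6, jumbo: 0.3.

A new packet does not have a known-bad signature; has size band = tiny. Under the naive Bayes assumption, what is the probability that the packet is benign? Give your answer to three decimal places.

malicious: 0.35 × (1−0.9) × 0.7 = 0.0245
benign: 0.65 × (1−0.25) × 0.1 = 0.04875
P(benign | x) = 0.04875 / 0.07325 ≈ 0.666

0.666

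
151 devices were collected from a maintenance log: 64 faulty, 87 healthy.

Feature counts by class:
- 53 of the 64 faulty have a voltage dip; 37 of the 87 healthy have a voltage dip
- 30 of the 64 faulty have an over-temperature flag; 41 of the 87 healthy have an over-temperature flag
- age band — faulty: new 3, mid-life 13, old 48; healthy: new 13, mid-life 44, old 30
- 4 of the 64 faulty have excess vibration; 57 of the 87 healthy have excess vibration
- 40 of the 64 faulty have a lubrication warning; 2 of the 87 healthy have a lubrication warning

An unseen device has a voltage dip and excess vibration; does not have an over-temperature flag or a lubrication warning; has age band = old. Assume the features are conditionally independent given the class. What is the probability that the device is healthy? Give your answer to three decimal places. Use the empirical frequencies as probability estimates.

faulty: (64/151) × (53/64) × (34/64) × (48/64) × (4/64) × (24/64) ≈ 0.00327771
healthy: (87/151) × (37/87) × (46/87) × (30/87) × (57/87) × (85/87) ≈ 0.028597
P(healthy | x) = 0.028597 / 0.03187471 ≈ 0.897

0.897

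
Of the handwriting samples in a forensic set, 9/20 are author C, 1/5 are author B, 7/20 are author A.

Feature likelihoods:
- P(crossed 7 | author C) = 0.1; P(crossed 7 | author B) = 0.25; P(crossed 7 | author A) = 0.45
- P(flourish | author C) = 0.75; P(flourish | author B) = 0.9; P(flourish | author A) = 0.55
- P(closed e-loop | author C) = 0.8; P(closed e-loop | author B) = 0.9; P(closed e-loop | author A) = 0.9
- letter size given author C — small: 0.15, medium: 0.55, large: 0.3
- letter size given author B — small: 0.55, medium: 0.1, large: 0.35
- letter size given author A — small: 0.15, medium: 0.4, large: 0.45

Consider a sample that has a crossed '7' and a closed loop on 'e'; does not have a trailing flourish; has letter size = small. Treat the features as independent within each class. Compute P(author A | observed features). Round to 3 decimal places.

author C: 0.45 × 0.1 × (1−0.75) × 0.8 × 0.15 = 0.00135
author B: 0.2 × 0.25 × (1−0.9) × 0.9 × 0.55 = 0.002475
author A: 0.35 × 0.45 × (1−0.55) × 0.9 × 0.15 = 0.009568125
P(author A | x) = 0.009568125 / 0.013393125 ≈ 0.714

0.714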